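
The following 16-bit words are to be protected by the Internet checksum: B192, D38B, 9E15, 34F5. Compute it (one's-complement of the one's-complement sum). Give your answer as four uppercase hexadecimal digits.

One's-complement addition (fold any carry out of bit 15 back into bit 0):
  0xB192 + 0xD38B = 0x1851D → wrap carry → 0x851E
  0x851E + 0x9E15 = 0x12333 → wrap carry → 0x2334
  0x2334 + 0x34F5 = 0x05829
One's-complement sum = 0x5829.
Checksum = ~0x5829 & 0xFFFF = 0xA7D6.

A7D6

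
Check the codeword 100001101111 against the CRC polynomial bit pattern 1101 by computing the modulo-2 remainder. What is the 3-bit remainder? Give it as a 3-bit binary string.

Modulo-2 division of 100001101111 by 1101:
  pos 0: 1000 XOR 1101 = 0101
  pos 1: 1010 XOR 1101 = 0111
  pos 2: 1111 XOR 1101 = 0010
  pos 4: 1010 XOR 1101 = 0111
  pos 5: 1111 XOR 1101 = 0010
  pos 7: 1011 XOR 1101 = 0110
  pos 8: 1101 XOR 1101 = 0000
Remainder = 000 (zero — the frame passes the CRC check).

000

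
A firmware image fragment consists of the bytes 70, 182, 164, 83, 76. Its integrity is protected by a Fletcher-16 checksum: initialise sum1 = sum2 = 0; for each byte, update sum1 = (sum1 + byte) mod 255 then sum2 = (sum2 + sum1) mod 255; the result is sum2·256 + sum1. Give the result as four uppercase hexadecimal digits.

1B41

Running sums (mod 255):
  after byte 0 (70): sum1=70, sum2=70
  after byte 1 (182): sum1=252, sum2=67
  after byte 2 (164): sum1=161, sum2=228
  after byte 3 (83): sum1=244, sum2=217
  after byte 4 (76): sum1=65, sum2=27
Checksum = sum2·256 + sum1 = 27·256 + 65 = 6977 = 0x1B41.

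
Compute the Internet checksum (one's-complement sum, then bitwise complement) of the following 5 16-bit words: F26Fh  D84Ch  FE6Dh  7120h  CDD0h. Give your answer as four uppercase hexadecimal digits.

F7E3

One's-complement addition (fold any carry out of bit 15 back into bit 0):
  0xF26F + 0xD84C = 0x1CABB → wrap carry → 0xCABC
  0xCABC + 0xFE6D = 0x1C929 → wrap carry → 0xC92A
  0xC92A + 0x7120 = 0x13A4A → wrap carry → 0x3A4B
  0x3A4B + 0xCDD0 = 0x1081B → wrap carry → 0x081C
One's-complement sum = 0x081C.
Checksum = ~0x081C & 0xFFFF = 0xF7E3.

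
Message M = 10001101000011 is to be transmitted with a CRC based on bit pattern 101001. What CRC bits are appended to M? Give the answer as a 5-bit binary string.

11011

Append 5 zeros: 1000110100001100000. Divide by 101001 (XOR where the leading bit is 1):
  pos 0: 100011 XOR 101001 = 001010
  pos 2: 101001 XOR 101001 = 000000
  pos 12: 110000 XOR 101001 = 011001
  pos 13: 110010 XOR 101001 = 011011
Remainder (last 5 bits) = 11011. This is the CRC / FCS.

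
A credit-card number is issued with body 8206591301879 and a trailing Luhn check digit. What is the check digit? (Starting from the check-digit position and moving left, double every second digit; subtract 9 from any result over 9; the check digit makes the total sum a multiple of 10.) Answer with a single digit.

Partial digits right→left: 9 7 8 1 0 3 1 9 5 6 0 2 8
Double every second digit counting from the check-digit position (so the 1st, 3rd, 5th, ... of the partial from the right).
  doubled (with −9 where >9): 9 7 0 2 1 0 7 → sum 26
  kept as-is: 7 1 3 9 6 2 → sum 28
Total = 26 + 28 = 54.
Check digit = (10 − (54 mod 10)) mod 10 = 6.

6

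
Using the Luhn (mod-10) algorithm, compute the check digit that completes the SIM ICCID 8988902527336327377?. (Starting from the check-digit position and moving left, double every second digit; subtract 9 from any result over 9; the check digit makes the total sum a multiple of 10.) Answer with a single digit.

6

Partial digits right→left: 7 7 3 7 2 3 6 3 3 7 2 5 2 0 9 8 8 9 8
Double every second digit counting from the check-digit position (so the 1st, 3rd, 5th, ... of the partial from the right).
  doubled (with −9 where >9): 5 6 4 3 6 4 4 9 7 7 → sum 55
  kept as-is: 7 7 3 3 7 5 0 8 9 → sum 49
Total = 55 + 49 = 104.
Check digit = (10 − (104 mod 10)) mod 10 = 6.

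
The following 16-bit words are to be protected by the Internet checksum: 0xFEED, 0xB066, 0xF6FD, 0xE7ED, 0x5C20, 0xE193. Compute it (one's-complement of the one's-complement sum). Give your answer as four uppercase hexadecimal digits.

340B

One's-complement addition (fold any carry out of bit 15 back into bit 0):
  0xFEED + 0xB066 = 0x1AF53 → wrap carry → 0xAF54
  0xAF54 + 0xF6FD = 0x1A651 → wrap carry → 0xA652
  0xA652 + 0xE7ED = 0x18E3F → wrap carry → 0x8E40
  0x8E40 + 0x5C20 = 0x0EA60
  0xEA60 + 0xE193 = 0x1CBF3 → wrap carry → 0xCBF4
One's-complement sum = 0xCBF4.
Checksum = ~0xCBF4 & 0xFFFF = 0x340B.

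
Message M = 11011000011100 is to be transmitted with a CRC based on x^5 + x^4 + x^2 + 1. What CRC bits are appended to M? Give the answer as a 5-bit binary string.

Append 5 zeros: 1101100001110000000. Divide by 110101 (XOR where the leading bit is 1):
  pos 0: 110110 XOR 110101 = 000011
  pos 4: 110001 XOR 110101 = 000100
  pos 7: 100110 XOR 110101 = 010011
  pos 8: 100110 XOR 110101 = 010011
  pos 9: 100110 XOR 110101 = 010011
  pos 10: 100110 XOR 110101 = 010011
  pos 11: 100110 XOR 110101 = 010011
  pos 12: 100110 XOR 110101 = 010011
  pos 13: 100110 XOR 110101 = 010011
Remainder (last 5 bits) = 10011. This is the CRC / FCS.

10011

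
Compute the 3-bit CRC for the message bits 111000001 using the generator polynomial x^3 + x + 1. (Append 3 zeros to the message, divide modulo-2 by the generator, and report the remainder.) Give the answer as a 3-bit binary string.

010

Append 3 zeros: 111000001000. Divide by 1011 (XOR where the leading bit is 1):
  pos 0: 1110 XOR 1011 = 0101
  pos 1: 1010 XOR 1011 = 0001
  pos 4: 1000 XOR 1011 = 0011
  pos 6: 1110 XOR 1011 = 0101
  pos 7: 1010 XOR 1011 = 0001
Remainder (last 3 bits) = 010. This is the CRC / FCS.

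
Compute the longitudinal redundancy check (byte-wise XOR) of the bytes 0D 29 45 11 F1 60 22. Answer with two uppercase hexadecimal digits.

C3

XOR the bytes together:
  start with 0x0D
  0x0D ⊕ 0x29 = 0x24
  0x24 ⊕ 0x45 = 0x61
  0x61 ⊕ 0x11 = 0x70
  0x70 ⊕ 0xF1 = 0x81
  0x81 ⊕ 0x60 = 0xE1
  0xE1 ⊕ 0x22 = 0xC3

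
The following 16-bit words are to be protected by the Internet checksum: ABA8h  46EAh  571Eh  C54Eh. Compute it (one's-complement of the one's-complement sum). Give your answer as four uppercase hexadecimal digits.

F0FF

One's-complement addition (fold any carry out of bit 15 back into bit 0):
  0xABA8 + 0x46EA = 0x0F292
  0xF292 + 0x571E = 0x149B0 → wrap carry → 0x49B1
  0x49B1 + 0xC54E = 0x10EFF → wrap carry → 0x0F00
One's-complement sum = 0x0F00.
Checksum = ~0x0F00 & 0xFFFF = 0xF0FF.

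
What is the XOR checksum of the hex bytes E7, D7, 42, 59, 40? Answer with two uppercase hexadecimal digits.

XOR the bytes together:
  start with 0xE7
  0xE7 ⊕ 0xD7 = 0x30
  0x30 ⊕ 0x42 = 0x72
  0x72 ⊕ 0x59 = 0x2B
  0x2B ⊕ 0x40 = 0x6B

6B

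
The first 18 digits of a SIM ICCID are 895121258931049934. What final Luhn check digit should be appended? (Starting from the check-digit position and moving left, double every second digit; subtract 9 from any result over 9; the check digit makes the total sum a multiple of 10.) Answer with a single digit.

0

Partial digits right→left: 4 3 9 9 4 0 1 3 9 8 5 2 1 2 1 5 9 8
Double every second digit counting from the check-digit position (so the 1st, 3rd, 5th, ... of the partial from the right).
  doubled (with −9 where >9): 8 9 8 2 9 1 2 2 9 → sum 50
  kept as-is: 3 9 0 3 8 2 2 5 8 → sum 40
Total = 50 + 40 = 90.
Check digit = (10 − (90 mod 10)) mod 10 = 0.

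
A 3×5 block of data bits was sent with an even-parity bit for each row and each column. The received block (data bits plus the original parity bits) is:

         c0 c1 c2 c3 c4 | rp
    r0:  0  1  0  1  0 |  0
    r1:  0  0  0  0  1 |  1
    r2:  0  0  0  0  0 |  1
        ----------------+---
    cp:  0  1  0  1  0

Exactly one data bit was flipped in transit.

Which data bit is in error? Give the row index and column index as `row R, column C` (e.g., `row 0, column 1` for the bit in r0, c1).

Recompute each row's even parity and compare to rp:
  r0: data parity 0, sent rp 0 → ok
  r1: data parity 1, sent rp 1 → ok
  r2: data parity 0, sent rp 1 → mismatch
Recompute each column's even parity and compare to cp:
  c0: data parity 0, sent cp 0 → ok
  c1: data parity 1, sent cp 1 → ok
  c2: data parity 0, sent cp 0 → ok
  c3: data parity 1, sent cp 1 → ok
  c4: data parity 1, sent cp 0 → mismatch
Exactly one row (r2) and one column (c4) fail → the flipped bit is at their intersection.

row 2, column 4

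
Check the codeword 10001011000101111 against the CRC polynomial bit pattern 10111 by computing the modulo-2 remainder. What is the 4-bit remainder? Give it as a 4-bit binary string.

0111

Modulo-2 division of 10001011000101111 by 10111:
  pos 0: 10001 XOR 10111 = 00110
  pos 2: 11001 XOR 10111 = 01110
  pos 3: 11101 XOR 10111 = 01010
  pos 4: 10100 XOR 10111 = 00011
  pos 7: 11001 XOR 10111 = 01110
  pos 8: 11100 XOR 10111 = 01011
  pos 9: 10111 XOR 10111 = 00000
Remainder = 0111 (nonzero — an error is detected).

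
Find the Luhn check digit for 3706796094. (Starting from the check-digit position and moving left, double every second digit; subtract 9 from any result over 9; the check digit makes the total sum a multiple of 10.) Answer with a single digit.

Partial digits right→left: 4 9 0 6 9 7 6 0 7 3
Double every second digit counting from the check-digit position (so the 1st, 3rd, 5th, ... of the partial from the right).
  doubled (with −9 where >9): 8 0 9 3 5 → sum 25
  kept as-is: 9 6 7 0 3 → sum 25
Total = 25 + 25 = 50.
Check digit = (10 − (50 mod 10)) mod 10 = 0.

0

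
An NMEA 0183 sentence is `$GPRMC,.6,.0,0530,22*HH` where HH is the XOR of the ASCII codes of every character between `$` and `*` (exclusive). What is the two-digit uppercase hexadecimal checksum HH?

XOR the ASCII codes of the payload characters:
  'G' = 0x47 → acc = 0x47
  'P' = 0x50 → acc = 0x17
  'R' = 0x52 → acc = 0x45
  'M' = 0x4D → acc = 0x08
  'C' = 0x43 → acc = 0x4B
  ',' = 0x2C → acc = 0x67
  '.' = 0x2E → acc = 0x49
  '6' = 0x36 → acc = 0x7F
  ',' = 0x2C → acc = 0x53
  '.' = 0x2E → acc = 0x7D
  '0' = 0x30 → acc = 0x4D
  ',' = 0x2C → acc = 0x61
  '0' = 0x30 → acc = 0x51
  '5' = 0x35 → acc = 0x64
  '3' = 0x33 → acc = 0x57
  '0' = 0x30 → acc = 0x67
  ',' = 0x2C → acc = 0x4B
  '2' = 0x32 → acc = 0x79
  '2' = 0x32 → acc = 0x4B
Checksum = 0x4B.

4B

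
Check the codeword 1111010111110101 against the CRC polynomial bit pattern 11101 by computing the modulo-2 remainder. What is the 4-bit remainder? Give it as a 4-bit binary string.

0000

Modulo-2 division of 1111010111110101 by 11101:
  pos 0: 11110 XOR 11101 = 00011
  pos 3: 11101 XOR 11101 = 00000
  pos 8: 11110 XOR 11101 = 00011
  pos 11: 11101 XOR 11101 = 00000
Remainder = 0000 (zero — the frame passes the CRC check).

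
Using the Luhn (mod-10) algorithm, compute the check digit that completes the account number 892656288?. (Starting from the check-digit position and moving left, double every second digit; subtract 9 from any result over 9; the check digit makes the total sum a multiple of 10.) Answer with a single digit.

Partial digits right→left: 8 8 2 6 5 6 2 9 8
Double every second digit counting from the check-digit position (so the 1st, 3rd, 5th, ... of the partial from the right).
  doubled (with −9 where >9): 7 4 1 4 7 → sum 23
  kept as-is: 8 6 6 9 → sum 29
Total = 23 + 29 = 52.
Check digit = (10 − (52 mod 10)) mod 10 = 8.

8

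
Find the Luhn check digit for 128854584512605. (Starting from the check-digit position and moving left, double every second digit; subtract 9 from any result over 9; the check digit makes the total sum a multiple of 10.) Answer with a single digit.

6

Partial digits right→left: 5 0 6 2 1 5 4 8 5 4 5 8 8 2 1
Double every second digit counting from the check-digit position (so the 1st, 3rd, 5th, ... of the partial from the right).
  doubled (with −9 where >9): 1 3 2 8 1 1 7 2 → sum 25
  kept as-is: 0 2 5 8 4 8 2 → sum 29
Total = 25 + 29 = 54.
Check digit = (10 − (54 mod 10)) mod 10 = 6.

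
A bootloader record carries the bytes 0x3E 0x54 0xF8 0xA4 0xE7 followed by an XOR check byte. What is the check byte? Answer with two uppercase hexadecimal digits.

XOR the bytes together:
  start with 0x3E
  0x3E ⊕ 0x54 = 0x6A
  0x6A ⊕ 0xF8 = 0x92
  0x92 ⊕ 0xA4 = 0x36
  0x36 ⊕ 0xE7 = 0xD1

D1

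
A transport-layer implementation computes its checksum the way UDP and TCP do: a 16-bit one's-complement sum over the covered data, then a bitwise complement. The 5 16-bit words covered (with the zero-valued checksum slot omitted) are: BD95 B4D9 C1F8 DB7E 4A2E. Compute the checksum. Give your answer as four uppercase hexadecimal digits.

One's-complement addition (fold any carry out of bit 15 back into bit 0):
  0xBD95 + 0xB4D9 = 0x1726E → wrap carry → 0x726F
  0x726F + 0xC1F8 = 0x13467 → wrap carry → 0x3468
  0x3468 + 0xDB7E = 0x10FE6 → wrap carry → 0x0FE7
  0x0FE7 + 0x4A2E = 0x05A15
One's-complement sum = 0x5A15.
Checksum = ~0x5A15 & 0xFFFF = 0xA5EA.

A5EA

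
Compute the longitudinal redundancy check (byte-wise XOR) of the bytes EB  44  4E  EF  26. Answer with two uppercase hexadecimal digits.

XOR the bytes together:
  start with 0xEB
  0xEB ⊕ 0x44 = 0xAF
  0xAF ⊕ 0x4E = 0xE1
  0xE1 ⊕ 0xEF = 0x0E
  0x0E ⊕ 0x26 = 0x28

28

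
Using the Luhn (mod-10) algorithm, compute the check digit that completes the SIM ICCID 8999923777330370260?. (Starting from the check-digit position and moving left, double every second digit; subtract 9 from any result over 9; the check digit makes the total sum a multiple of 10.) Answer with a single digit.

Partial digits right→left: 0 6 2 0 7 3 0 3 3 7 7 7 3 2 9 9 9 9 8
Double every second digit counting from the check-digit position (so the 1st, 3rd, 5th, ... of the partial from the right).
  doubled (with −9 where >9): 0 4 5 0 6 5 6 9 9 7 → sum 51
  kept as-is: 6 0 3 3 7 7 2 9 9 → sum 46
Total = 51 + 46 = 97.
Check digit = (10 − (97 mod 10)) mod 10 = 3.

3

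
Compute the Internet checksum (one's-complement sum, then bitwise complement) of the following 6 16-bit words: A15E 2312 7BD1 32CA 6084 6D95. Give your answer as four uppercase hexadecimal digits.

One's-complement addition (fold any carry out of bit 15 back into bit 0):
  0xA15E + 0x2312 = 0x0C470
  0xC470 + 0x7BD1 = 0x14041 → wrap carry → 0x4042
  0x4042 + 0x32CA = 0x0730C
  0x730C + 0x6084 = 0x0D390
  0xD390 + 0x6D95 = 0x14125 → wrap carry → 0x4126
One's-complement sum = 0x4126.
Checksum = ~0x4126 & 0xFFFF = 0xBED9.

BED9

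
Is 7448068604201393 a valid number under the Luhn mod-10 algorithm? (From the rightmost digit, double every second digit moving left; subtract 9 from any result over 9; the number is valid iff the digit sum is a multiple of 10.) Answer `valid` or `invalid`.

From the right, keep odd positions and double even positions (subtract 9 from any doubled value over 9):
  doubled (positions 2,4,...): 9 2 4 0 7 0 8 5 → sum 35
  kept (positions 1,3,...): 3 3 0 4 6 6 8 4 → sum 34
Total = 69.
69 mod 10 = 9, so the number is invalid.

invalid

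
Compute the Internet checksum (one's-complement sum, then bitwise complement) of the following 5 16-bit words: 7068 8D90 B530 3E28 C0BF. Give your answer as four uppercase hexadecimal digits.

One's-complement addition (fold any carry out of bit 15 back into bit 0):
  0x7068 + 0x8D90 = 0x0FDF8
  0xFDF8 + 0xB530 = 0x1B328 → wrap carry → 0xB329
  0xB329 + 0x3E28 = 0x0F151
  0xF151 + 0xC0BF = 0x1B210 → wrap carry → 0xB211
One's-complement sum = 0xB211.
Checksum = ~0xB211 & 0xFFFF = 0x4DEE.

4DEE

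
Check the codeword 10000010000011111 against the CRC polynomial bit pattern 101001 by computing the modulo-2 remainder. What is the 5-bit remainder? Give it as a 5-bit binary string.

00000

Modulo-2 division of 10000010000011111 by 101001:
  pos 0: 100000 XOR 101001 = 001001
  pos 2: 100110 XOR 101001 = 001111
  pos 4: 111100 XOR 101001 = 010101
  pos 5: 101010 XOR 101001 = 000011
  pos 9: 110111 XOR 101001 = 011110
  pos 10: 111101 XOR 101001 = 010100
  pos 11: 101001 XOR 101001 = 000000
Remainder = 00000 (zero — the frame passes the CRC check).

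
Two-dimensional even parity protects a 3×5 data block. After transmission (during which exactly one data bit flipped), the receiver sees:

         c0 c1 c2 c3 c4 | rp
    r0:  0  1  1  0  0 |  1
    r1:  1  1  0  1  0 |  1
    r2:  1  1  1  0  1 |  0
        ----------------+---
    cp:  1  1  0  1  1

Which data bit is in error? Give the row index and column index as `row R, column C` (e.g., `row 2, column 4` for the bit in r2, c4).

row 0, column 0

Recompute each row's even parity and compare to rp:
  r0: data parity 0, sent rp 1 → mismatch
  r1: data parity 1, sent rp 1 → ok
  r2: data parity 0, sent rp 0 → ok
Recompute each column's even parity and compare to cp:
  c0: data parity 0, sent cp 1 → mismatch
  c1: data parity 1, sent cp 1 → ok
  c2: data parity 0, sent cp 0 → ok
  c3: data parity 1, sent cp 1 → ok
  c4: data parity 1, sent cp 1 → ok
Exactly one row (r0) and one column (c0) fail → the flipped bit is at their intersection.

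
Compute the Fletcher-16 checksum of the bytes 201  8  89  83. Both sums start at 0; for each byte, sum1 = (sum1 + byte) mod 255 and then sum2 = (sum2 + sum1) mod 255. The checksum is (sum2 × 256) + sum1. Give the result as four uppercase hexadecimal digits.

Running sums (mod 255):
  after byte 0 (201): sum1=201, sum2=201
  after byte 1 (8): sum1=209, sum2=155
  after byte 2 (89): sum1=43, sum2=198
  after byte 3 (83): sum1=126, sum2=69
Checksum = sum2·256 + sum1 = 69·256 + 126 = 17790 = 0x457E.

457E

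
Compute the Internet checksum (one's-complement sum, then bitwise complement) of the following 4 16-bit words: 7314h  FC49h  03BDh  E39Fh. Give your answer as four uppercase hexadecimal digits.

A944

One's-complement addition (fold any carry out of bit 15 back into bit 0):
  0x7314 + 0xFC49 = 0x16F5D → wrap carry → 0x6F5E
  0x6F5E + 0x03BD = 0x0731B
  0x731B + 0xE39F = 0x156BA → wrap carry → 0x56BB
One's-complement sum = 0x56BB.
Checksum = ~0x56BB & 0xFFFF = 0xA944.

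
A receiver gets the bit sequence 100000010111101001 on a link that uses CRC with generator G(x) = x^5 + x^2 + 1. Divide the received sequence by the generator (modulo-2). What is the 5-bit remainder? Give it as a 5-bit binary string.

Modulo-2 division of 100000010111101001 by 100101:
  pos 0: 100000 XOR 100101 = 000101
  pos 3: 101010 XOR 100101 = 001111
  pos 5: 111111 XOR 100101 = 011010
  pos 6: 110101 XOR 100101 = 010000
  pos 7: 100001 XOR 100101 = 000100
  pos 10: 100010 XOR 100101 = 000111
Remainder = 11101 (nonzero — an error is detected).

11101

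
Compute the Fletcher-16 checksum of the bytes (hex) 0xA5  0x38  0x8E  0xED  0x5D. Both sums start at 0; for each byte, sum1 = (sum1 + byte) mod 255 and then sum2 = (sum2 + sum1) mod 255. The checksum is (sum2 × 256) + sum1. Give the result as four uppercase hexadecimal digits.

02B7

Running sums (mod 255):
  after byte 0 (0xA5): sum1=165, sum2=165
  after byte 1 (0x38): sum1=221, sum2=131
  after byte 2 (0x8E): sum1=108, sum2=239
  after byte 3 (0xED): sum1=90, sum2=74
  after byte 4 (0x5D): sum1=183, sum2=2
Checksum = sum2·256 + sum1 = 2·256 + 183 = 695 = 0x02B7.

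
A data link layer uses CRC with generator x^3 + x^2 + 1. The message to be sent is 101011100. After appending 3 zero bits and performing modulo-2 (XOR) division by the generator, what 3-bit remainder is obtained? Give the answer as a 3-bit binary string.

Append 3 zeros: 101011100000. Divide by 1101 (XOR where the leading bit is 1):
  pos 0: 1010 XOR 1101 = 0111
  pos 1: 1111 XOR 1101 = 0010
  pos 3: 1011 XOR 1101 = 0110
  pos 4: 1100 XOR 1101 = 0001
  pos 7: 1000 XOR 1101 = 0101
  pos 8: 1010 XOR 1101 = 0111
Remainder (last 3 bits) = 111. This is the CRC / FCS.

111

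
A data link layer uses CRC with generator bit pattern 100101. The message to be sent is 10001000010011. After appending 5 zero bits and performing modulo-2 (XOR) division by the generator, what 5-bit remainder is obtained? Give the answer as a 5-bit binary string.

Append 5 zeros: 1000100001001100000. Divide by 100101 (XOR where the leading bit is 1):
  pos 0: 100010 XOR 100101 = 000111
  pos 3: 111000 XOR 100101 = 011101
  pos 4: 111011 XOR 100101 = 011110
  pos 5: 111100 XOR 100101 = 011001
  pos 6: 110010 XOR 100101 = 010111
  pos 7: 101111 XOR 100101 = 001010
  pos 9: 101010 XOR 100101 = 001111
  pos 11: 111100 XOR 100101 = 011001
  pos 12: 110010 XOR 100101 = 010111
  pos 13: 101110 XOR 100101 = 001011
Remainder (last 5 bits) = 01011. This is the CRC / FCS.

01011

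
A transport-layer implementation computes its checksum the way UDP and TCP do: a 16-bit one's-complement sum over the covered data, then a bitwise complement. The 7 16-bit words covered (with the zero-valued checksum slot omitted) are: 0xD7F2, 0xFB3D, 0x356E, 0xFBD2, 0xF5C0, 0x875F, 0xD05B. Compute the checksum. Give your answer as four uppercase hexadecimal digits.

One's-complement addition (fold any carry out of bit 15 back into bit 0):
  0xD7F2 + 0xFB3D = 0x1D32F → wrap carry → 0xD330
  0xD330 + 0x356E = 0x1089E → wrap carry → 0x089F
  0x089F + 0xFBD2 = 0x10471 → wrap carry → 0x0472
  0x0472 + 0xF5C0 = 0x0FA32
  0xFA32 + 0x875F = 0x18191 → wrap carry → 0x8192
  0x8192 + 0xD05B = 0x151ED → wrap carry → 0x51EE
One's-complement sum = 0x51EE.
Checksum = ~0x51EE & 0xFFFF = 0xAE11.

AE11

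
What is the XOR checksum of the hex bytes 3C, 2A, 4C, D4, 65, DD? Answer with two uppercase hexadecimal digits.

XOR the bytes together:
  start with 0x3C
  0x3C ⊕ 0x2A = 0x16
  0x16 ⊕ 0x4C = 0x5A
  0x5A ⊕ 0xD4 = 0x8E
  0x8E ⊕ 0x65 = 0xEB
  0xEB ⊕ 0xDD = 0x36

36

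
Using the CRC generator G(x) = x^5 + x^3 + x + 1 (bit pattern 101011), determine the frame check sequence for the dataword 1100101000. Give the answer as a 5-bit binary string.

10111

Append 5 zeros: 110010100000000. Divide by 101011 (XOR where the leading bit is 1):
  pos 0: 110010 XOR 101011 = 011001
  pos 1: 110011 XOR 101011 = 011000
  pos 2: 110000 XOR 101011 = 011011
  pos 3: 110110 XOR 101011 = 011101
  pos 4: 111010 XOR 101011 = 010001
  pos 5: 100010 XOR 101011 = 001001
  pos 7: 100100 XOR 101011 = 001111
  pos 9: 111100 XOR 101011 = 010111
Remainder (last 5 bits) = 10111. This is the CRC / FCS.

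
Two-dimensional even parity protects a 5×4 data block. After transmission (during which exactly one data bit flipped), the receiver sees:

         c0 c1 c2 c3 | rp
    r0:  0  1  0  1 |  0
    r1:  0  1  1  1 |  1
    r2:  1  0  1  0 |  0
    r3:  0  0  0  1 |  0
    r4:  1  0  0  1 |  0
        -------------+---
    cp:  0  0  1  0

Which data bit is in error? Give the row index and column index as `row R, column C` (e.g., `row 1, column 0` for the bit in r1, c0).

row 3, column 2

Recompute each row's even parity and compare to rp:
  r0: data parity 0, sent rp 0 → ok
  r1: data parity 1, sent rp 1 → ok
  r2: data parity 0, sent rp 0 → ok
  r3: data parity 1, sent rp 0 → mismatch
  r4: data parity 0, sent rp 0 → ok
Recompute each column's even parity and compare to cp:
  c0: data parity 0, sent cp 0 → ok
  c1: data parity 0, sent cp 0 → ok
  c2: data parity 0, sent cp 1 → mismatch
  c3: data parity 0, sent cp 0 → ok
Exactly one row (r3) and one column (c2) fail → the flipped bit is at their intersection.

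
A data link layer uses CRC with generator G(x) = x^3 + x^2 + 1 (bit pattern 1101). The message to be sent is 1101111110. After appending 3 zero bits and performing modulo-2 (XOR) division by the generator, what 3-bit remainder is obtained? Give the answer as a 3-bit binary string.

001

Append 3 zeros: 1101111110000. Divide by 1101 (XOR where the leading bit is 1):
  pos 0: 1101 XOR 1101 = 0000
  pos 4: 1111 XOR 1101 = 0010
  pos 6: 1010 XOR 1101 = 0111
  pos 7: 1110 XOR 1101 = 0011
  pos 9: 1100 XOR 1101 = 0001
Remainder (last 3 bits) = 001. This is the CRC / FCS.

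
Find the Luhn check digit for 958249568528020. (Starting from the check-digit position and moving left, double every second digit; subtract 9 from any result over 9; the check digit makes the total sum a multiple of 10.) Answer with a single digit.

7

Partial digits right→left: 0 2 0 8 2 5 8 6 5 9 4 2 8 5 9
Double every second digit counting from the check-digit position (so the 1st, 3rd, 5th, ... of the partial from the right).
  doubled (with −9 where >9): 0 0 4 7 1 8 7 9 → sum 36
  kept as-is: 2 8 5 6 9 2 5 → sum 37
Total = 36 + 37 = 73.
Check digit = (10 − (73 mod 10)) mod 10 = 7.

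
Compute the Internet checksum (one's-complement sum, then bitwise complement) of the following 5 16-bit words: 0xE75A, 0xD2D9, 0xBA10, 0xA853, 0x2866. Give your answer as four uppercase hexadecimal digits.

One's-complement addition (fold any carry out of bit 15 back into bit 0):
  0xE75A + 0xD2D9 = 0x1BA33 → wrap carry → 0xBA34
  0xBA34 + 0xBA10 = 0x17444 → wrap carry → 0x7445
  0x7445 + 0xA853 = 0x11C98 → wrap carry → 0x1C99
  0x1C99 + 0x2866 = 0x044FF
One's-complement sum = 0x44FF.
Checksum = ~0x44FF & 0xFFFF = 0xBB00.

BB00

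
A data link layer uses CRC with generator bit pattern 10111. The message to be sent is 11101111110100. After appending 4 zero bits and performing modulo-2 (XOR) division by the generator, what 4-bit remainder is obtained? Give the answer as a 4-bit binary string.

Append 4 zeros: 111011111101000000. Divide by 10111 (XOR where the leading bit is 1):
  pos 0: 11101 XOR 10111 = 01010
  pos 1: 10101 XOR 10111 = 00010
  pos 4: 10111 XOR 10111 = 00000
  pos 9: 10100 XOR 10111 = 00011
  pos 12: 11000 XOR 10111 = 01111
  pos 13: 11110 XOR 10111 = 01001
Remainder (last 4 bits) = 1001. This is the CRC / FCS.

1001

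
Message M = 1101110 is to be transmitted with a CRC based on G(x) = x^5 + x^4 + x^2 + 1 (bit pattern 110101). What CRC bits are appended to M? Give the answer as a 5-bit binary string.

01011

Append 5 zeros: 110111000000. Divide by 110101 (XOR where the leading bit is 1):
  pos 0: 110111 XOR 110101 = 000010
  pos 4: 100000 XOR 110101 = 010101
  pos 5: 101010 XOR 110101 = 011111
  pos 6: 111110 XOR 110101 = 001011
Remainder (last 5 bits) = 01011. This is the CRC / FCS.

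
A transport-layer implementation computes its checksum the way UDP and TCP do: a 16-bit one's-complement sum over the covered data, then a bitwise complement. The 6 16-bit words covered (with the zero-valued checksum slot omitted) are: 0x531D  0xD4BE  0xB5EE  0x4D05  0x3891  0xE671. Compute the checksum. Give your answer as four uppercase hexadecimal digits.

One's-complement addition (fold any carry out of bit 15 back into bit 0):
  0x531D + 0xD4BE = 0x127DB → wrap carry → 0x27DC
  0x27DC + 0xB5EE = 0x0DDCA
  0xDDCA + 0x4D05 = 0x12ACF → wrap carry → 0x2AD0
  0x2AD0 + 0x3891 = 0x06361
  0x6361 + 0xE671 = 0x149D2 → wrap carry → 0x49D3
One's-complement sum = 0x49D3.
Checksum = ~0x49D3 & 0xFFFF = 0xB62C.

B62C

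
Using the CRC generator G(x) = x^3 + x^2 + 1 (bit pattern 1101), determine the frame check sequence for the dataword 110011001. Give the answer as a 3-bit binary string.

000

Append 3 zeros: 110011001000. Divide by 1101 (XOR where the leading bit is 1):
  pos 0: 1100 XOR 1101 = 0001
  pos 3: 1110 XOR 1101 = 0011
  pos 5: 1101 XOR 1101 = 0000
Remainder (last 3 bits) = 000. This is the CRC / FCS.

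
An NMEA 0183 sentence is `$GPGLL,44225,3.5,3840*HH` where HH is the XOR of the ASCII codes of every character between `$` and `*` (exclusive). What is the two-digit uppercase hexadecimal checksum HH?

6E

XOR the ASCII codes of the payload characters:
  'G' = 0x47 → acc = 0x47
  'P' = 0x50 → acc = 0x17
  'G' = 0x47 → acc = 0x50
  'L' = 0x4C → acc = 0x1C
  'L' = 0x4C → acc = 0x50
  ',' = 0x2C → acc = 0x7C
  '4' = 0x34 → acc = 0x48
  '4' = 0x34 → acc = 0x7C
  '2' = 0x32 → acc = 0x4E
  '2' = 0x32 → acc = 0x7C
  '5' = 0x35 → acc = 0x49
  ',' = 0x2C → acc = 0x65
  '3' = 0x33 → acc = 0x56
  '.' = 0x2E → acc = 0x78
  '5' = 0x35 → acc = 0x4D
  ',' = 0x2C → acc = 0x61
  '3' = 0x33 → acc = 0x52
  '8' = 0x38 → acc = 0x6A
  '4' = 0x34 → acc = 0x5E
  '0' = 0x30 → acc = 0x6E
Checksum = 0x6E.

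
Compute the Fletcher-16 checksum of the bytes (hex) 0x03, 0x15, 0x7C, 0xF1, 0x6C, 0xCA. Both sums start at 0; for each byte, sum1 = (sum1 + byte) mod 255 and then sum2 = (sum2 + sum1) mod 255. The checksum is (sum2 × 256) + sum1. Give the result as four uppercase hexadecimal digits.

Running sums (mod 255):
  after byte 0 (0x03): sum1=3, sum2=3
  after byte 1 (0x15): sum1=24, sum2=27
  after byte 2 (0x7C): sum1=148, sum2=175
  after byte 3 (0xF1): sum1=134, sum2=54
  after byte 4 (0x6C): sum1=242, sum2=41
  after byte 5 (0xCA): sum1=189, sum2=230
Checksum = sum2·256 + sum1 = 230·256 + 189 = 59069 = 0xE6BD.

E6BD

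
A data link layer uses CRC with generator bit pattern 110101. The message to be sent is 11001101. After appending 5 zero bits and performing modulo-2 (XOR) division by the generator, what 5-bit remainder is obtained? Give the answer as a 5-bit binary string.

11010

Append 5 zeros: 1100110100000. Divide by 110101 (XOR where the leading bit is 1):
  pos 0: 110011 XOR 110101 = 000110
  pos 3: 110010 XOR 110101 = 000111
  pos 6: 111000 XOR 110101 = 001101
Remainder (last 5 bits) = 11010. This is the CRC / FCS.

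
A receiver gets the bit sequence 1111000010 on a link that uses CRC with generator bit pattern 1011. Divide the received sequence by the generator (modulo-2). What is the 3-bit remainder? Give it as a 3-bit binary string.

Modulo-2 division of 1111000010 by 1011:
  pos 0: 1111 XOR 1011 = 0100
  pos 1: 1000 XOR 1011 = 0011
  pos 3: 1100 XOR 1011 = 0111
  pos 4: 1110 XOR 1011 = 0101
  pos 5: 1011 XOR 1011 = 0000
Remainder = 000 (zero — the frame passes the CRC check).

000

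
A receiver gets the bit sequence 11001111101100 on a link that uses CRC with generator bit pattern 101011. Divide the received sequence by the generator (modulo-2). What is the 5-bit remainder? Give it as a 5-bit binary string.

00001

Modulo-2 division of 11001111101100 by 101011:
  pos 0: 110011 XOR 101011 = 011000
  pos 1: 110001 XOR 101011 = 011010
  pos 2: 110101 XOR 101011 = 011110
  pos 3: 111101 XOR 101011 = 010110
  pos 4: 101100 XOR 101011 = 000111
  pos 7: 111110 XOR 101011 = 010101
  pos 8: 101010 XOR 101011 = 000001
Remainder = 00001 (nonzero — an error is detected).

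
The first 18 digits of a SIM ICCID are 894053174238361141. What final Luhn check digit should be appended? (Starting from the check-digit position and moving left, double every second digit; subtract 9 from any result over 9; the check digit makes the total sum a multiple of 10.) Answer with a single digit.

9

Partial digits right→left: 1 4 1 1 6 3 8 3 2 4 7 1 3 5 0 4 9 8
Double every second digit counting from the check-digit position (so the 1st, 3rd, 5th, ... of the partial from the right).
  doubled (with −9 where >9): 2 2 3 7 4 5 6 0 9 → sum 38
  kept as-is: 4 1 3 3 4 1 5 4 8 → sum 33
Total = 38 + 33 = 71.
Check digit = (10 − (71 mod 10)) mod 10 = 9.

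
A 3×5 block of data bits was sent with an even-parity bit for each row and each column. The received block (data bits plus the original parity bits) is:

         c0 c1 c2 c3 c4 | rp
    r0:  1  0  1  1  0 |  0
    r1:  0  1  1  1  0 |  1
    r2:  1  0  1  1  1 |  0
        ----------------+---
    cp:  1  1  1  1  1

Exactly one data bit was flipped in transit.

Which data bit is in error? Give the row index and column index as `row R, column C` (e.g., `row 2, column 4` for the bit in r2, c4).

Recompute each row's even parity and compare to rp:
  r0: data parity 1, sent rp 0 → mismatch
  r1: data parity 1, sent rp 1 → ok
  r2: data parity 0, sent rp 0 → ok
Recompute each column's even parity and compare to cp:
  c0: data parity 0, sent cp 1 → mismatch
  c1: data parity 1, sent cp 1 → ok
  c2: data parity 1, sent cp 1 → ok
  c3: data parity 1, sent cp 1 → ok
  c4: data parity 1, sent cp 1 → ok
Exactly one row (r0) and one column (c0) fail → the flipped bit is at their intersection.

row 0, column 0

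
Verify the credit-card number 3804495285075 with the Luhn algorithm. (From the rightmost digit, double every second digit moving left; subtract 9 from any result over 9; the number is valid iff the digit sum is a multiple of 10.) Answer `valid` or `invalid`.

From the right, keep odd positions and double even positions (subtract 9 from any doubled value over 9):
  doubled (positions 2,4,...): 5 1 4 9 8 7 → sum 34
  kept (positions 1,3,...): 5 0 8 5 4 0 3 → sum 25
Total = 59.
59 mod 10 = 9, so the number is invalid.

invalid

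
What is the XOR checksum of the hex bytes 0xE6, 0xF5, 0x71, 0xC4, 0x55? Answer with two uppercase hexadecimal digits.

XOR the bytes together:
  start with 0xE6
  0xE6 ⊕ 0xF5 = 0x13
  0x13 ⊕ 0x71 = 0x62
  0x62 ⊕ 0xC4 = 0xA6
  0xA6 ⊕ 0x55 = 0xF3

F3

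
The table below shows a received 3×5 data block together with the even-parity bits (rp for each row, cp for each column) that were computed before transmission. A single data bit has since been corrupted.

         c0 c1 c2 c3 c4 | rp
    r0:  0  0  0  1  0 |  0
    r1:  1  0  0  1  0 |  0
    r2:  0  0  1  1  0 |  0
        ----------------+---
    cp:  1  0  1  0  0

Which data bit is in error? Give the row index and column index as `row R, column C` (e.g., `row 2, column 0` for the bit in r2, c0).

row 0, column 3

Recompute each row's even parity and compare to rp:
  r0: data parity 1, sent rp 0 → mismatch
  r1: data parity 0, sent rp 0 → ok
  r2: data parity 0, sent rp 0 → ok
Recompute each column's even parity and compare to cp:
  c0: data parity 1, sent cp 1 → ok
  c1: data parity 0, sent cp 0 → ok
  c2: data parity 1, sent cp 1 → ok
  c3: data parity 1, sent cp 0 → mismatch
  c4: data parity 0, sent cp 0 → ok
Exactly one row (r0) and one column (c3) fail → the flipped bit is at their intersection.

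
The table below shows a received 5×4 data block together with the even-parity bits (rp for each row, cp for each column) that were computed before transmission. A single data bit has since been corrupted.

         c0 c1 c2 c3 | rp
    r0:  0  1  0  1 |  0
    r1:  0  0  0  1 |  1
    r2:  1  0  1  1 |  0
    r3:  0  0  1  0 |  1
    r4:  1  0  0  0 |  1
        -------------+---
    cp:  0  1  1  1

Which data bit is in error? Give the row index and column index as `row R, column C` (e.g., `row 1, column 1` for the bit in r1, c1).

row 2, column 2

Recompute each row's even parity and compare to rp:
  r0: data parity 0, sent rp 0 → ok
  r1: data parity 1, sent rp 1 → ok
  r2: data parity 1, sent rp 0 → mismatch
  r3: data parity 1, sent rp 1 → ok
  r4: data parity 1, sent rp 1 → ok
Recompute each column's even parity and compare to cp:
  c0: data parity 0, sent cp 0 → ok
  c1: data parity 1, sent cp 1 → ok
  c2: data parity 0, sent cp 1 → mismatch
  c3: data parity 1, sent cp 1 → ok
Exactly one row (r2) and one column (c2) fail → the flipped bit is at their intersection.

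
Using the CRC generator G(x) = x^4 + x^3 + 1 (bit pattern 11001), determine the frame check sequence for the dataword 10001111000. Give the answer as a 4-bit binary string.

Append 4 zeros: 100011110000000. Divide by 11001 (XOR where the leading bit is 1):
  pos 0: 10001 XOR 11001 = 01000
  pos 1: 10001 XOR 11001 = 01000
  pos 2: 10001 XOR 11001 = 01000
  pos 3: 10001 XOR 11001 = 01000
  pos 4: 10000 XOR 11001 = 01001
  pos 5: 10010 XOR 11001 = 01011
  pos 6: 10110 XOR 11001 = 01111
  pos 7: 11110 XOR 11001 = 00111
  pos 9: 11100 XOR 11001 = 00101
Remainder (last 4 bits) = 1010. This is the CRC / FCS.

1010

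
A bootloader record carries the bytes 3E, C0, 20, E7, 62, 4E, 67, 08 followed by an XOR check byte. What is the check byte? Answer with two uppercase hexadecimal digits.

7A

XOR the bytes together:
  start with 0x3E
  0x3E ⊕ 0xC0 = 0xFE
  0xFE ⊕ 0x20 = 0xDE
  0xDE ⊕ 0xE7 = 0x39
  0x39 ⊕ 0x62 = 0x5B
  0x5B ⊕ 0x4E = 0x15
  0x15 ⊕ 0x67 = 0x72
  0x72 ⊕ 0x08 = 0x7A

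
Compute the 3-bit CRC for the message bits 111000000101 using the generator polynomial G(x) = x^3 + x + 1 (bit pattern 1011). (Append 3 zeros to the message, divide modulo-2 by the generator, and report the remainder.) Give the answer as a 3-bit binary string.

111

Append 3 zeros: 111000000101000. Divide by 1011 (XOR where the leading bit is 1):
  pos 0: 1110 XOR 1011 = 0101
  pos 1: 1010 XOR 1011 = 0001
  pos 4: 1000 XOR 1011 = 0011
  pos 6: 1101 XOR 1011 = 0110
  pos 7: 1100 XOR 1011 = 0111
  pos 8: 1111 XOR 1011 = 0100
  pos 9: 1000 XOR 1011 = 0011
  pos 11: 1100 XOR 1011 = 0111
Remainder (last 3 bits) = 111. This is the CRC / FCS.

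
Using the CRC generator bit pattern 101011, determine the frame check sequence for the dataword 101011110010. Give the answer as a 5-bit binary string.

11001

Append 5 zeros: 10101111001000000. Divide by 101011 (XOR where the leading bit is 1):
  pos 0: 101011 XOR 101011 = 000000
  pos 6: 110010 XOR 101011 = 011001
  pos 7: 110010 XOR 101011 = 011001
  pos 8: 110010 XOR 101011 = 011001
  pos 9: 110010 XOR 101011 = 011001
  pos 10: 110010 XOR 101011 = 011001
  pos 11: 110010 XOR 101011 = 011001
Remainder (last 5 bits) = 11001. This is the CRC / FCS.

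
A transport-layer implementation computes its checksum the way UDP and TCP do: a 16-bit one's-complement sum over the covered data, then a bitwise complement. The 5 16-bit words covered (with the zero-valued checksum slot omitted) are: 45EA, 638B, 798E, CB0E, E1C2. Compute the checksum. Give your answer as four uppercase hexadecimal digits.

302A

One's-complement addition (fold any carry out of bit 15 back into bit 0):
  0x45EA + 0x638B = 0x0A975
  0xA975 + 0x798E = 0x12303 → wrap carry → 0x2304
  0x2304 + 0xCB0E = 0x0EE12
  0xEE12 + 0xE1C2 = 0x1CFD4 → wrap carry → 0xCFD5
One's-complement sum = 0xCFD5.
Checksum = ~0xCFD5 & 0xFFFF = 0x302A.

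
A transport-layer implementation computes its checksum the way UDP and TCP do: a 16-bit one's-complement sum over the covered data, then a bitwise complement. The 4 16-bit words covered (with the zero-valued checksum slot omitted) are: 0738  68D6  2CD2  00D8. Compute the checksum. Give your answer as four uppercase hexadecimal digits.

One's-complement addition (fold any carry out of bit 15 back into bit 0):
  0x0738 + 0x68D6 = 0x0700E
  0x700E + 0x2CD2 = 0x09CE0
  0x9CE0 + 0x00D8 = 0x09DB8
One's-complement sum = 0x9DB8.
Checksum = ~0x9DB8 & 0xFFFF = 0x6247.

6247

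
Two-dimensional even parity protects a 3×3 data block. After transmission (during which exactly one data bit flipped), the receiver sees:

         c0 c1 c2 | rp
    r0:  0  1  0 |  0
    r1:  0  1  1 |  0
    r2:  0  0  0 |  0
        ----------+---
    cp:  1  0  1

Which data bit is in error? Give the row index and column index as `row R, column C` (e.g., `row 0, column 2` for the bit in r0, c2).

row 0, column 0

Recompute each row's even parity and compare to rp:
  r0: data parity 1, sent rp 0 → mismatch
  r1: data parity 0, sent rp 0 → ok
  r2: data parity 0, sent rp 0 → ok
Recompute each column's even parity and compare to cp:
  c0: data parity 0, sent cp 1 → mismatch
  c1: data parity 0, sent cp 0 → ok
  c2: data parity 1, sent cp 1 → ok
Exactly one row (r0) and one column (c0) fail → the flipped bit is at their intersection.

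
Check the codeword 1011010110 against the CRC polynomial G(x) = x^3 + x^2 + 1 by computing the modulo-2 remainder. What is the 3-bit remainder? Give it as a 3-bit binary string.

010

Modulo-2 division of 1011010110 by 1101:
  pos 0: 1011 XOR 1101 = 0110
  pos 1: 1100 XOR 1101 = 0001
  pos 4: 1101 XOR 1101 = 0000
Remainder = 010 (nonzero — an error is detected).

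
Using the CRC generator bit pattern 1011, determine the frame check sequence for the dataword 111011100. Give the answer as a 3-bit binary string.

Append 3 zeros: 111011100000. Divide by 1011 (XOR where the leading bit is 1):
  pos 0: 1110 XOR 1011 = 0101
  pos 1: 1011 XOR 1011 = 0000
  pos 5: 1100 XOR 1011 = 0111
  pos 6: 1110 XOR 1011 = 0101
  pos 7: 1010 XOR 1011 = 0001
Remainder (last 3 bits) = 010. This is the CRC / FCS.

010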